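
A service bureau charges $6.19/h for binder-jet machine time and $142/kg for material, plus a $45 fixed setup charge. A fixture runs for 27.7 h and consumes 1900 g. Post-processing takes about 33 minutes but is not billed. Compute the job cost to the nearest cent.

$486.26

Machine cost = 6.19 × 27.7 = $171.463.
Material cost: 142 × 1900/1000 → $269.80.
Adding setup: 171.463 + 269.80 + 45 → 486.263 ≈ $486.26.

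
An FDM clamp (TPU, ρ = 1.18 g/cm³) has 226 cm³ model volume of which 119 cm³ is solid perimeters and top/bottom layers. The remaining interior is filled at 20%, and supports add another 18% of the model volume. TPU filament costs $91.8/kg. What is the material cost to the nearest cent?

$19.62

Infill region = 226 − 119 = 107 cm³.
Infill volume = 0.20 × 107 = 21.4 cm³.
Support: 0.18 × 226 → 40.68 cm³.
Total extruded: 119 + 21.4 + 40.68 → 181.08 cm³.
Mass = 181.08 × 1.18, so 213.6744 g.
Cost = 213.6744 g / 1000 × $91.8/kg = $19.62.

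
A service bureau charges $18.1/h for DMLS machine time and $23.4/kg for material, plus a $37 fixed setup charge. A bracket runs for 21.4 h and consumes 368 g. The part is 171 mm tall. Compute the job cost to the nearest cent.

$432.95

Machine cost = 18.1 × 21.4 = $387.34.
Feedstock cost = 23.4 × 368/1000, so $8.6112.
Total = 387.34 + 8.6112 + 37 = 432.9512 ≈ $432.95.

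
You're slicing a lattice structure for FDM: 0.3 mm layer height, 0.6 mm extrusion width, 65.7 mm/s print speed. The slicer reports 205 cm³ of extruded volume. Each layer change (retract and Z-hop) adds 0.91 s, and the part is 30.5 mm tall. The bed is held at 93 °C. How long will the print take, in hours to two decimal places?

4.84 hours

Line area = 0.3 × 0.6, so 0.18 mm².
Toolpath length = 205 cm³ / 0.18 mm² = 205000 / 0.18 = 1138888.9 mm.
Print-move time = 1138888.9 / 65.7 = 17334.7 s.
Number of layers: 30.5 / 0.3 → 102 (rounded up).
Layer-change overhead = 102 × 0.91, so 92.82 s.
Altogether 17334.7 + 92.82 = 17427.52 s, i.e. 4.84 hours.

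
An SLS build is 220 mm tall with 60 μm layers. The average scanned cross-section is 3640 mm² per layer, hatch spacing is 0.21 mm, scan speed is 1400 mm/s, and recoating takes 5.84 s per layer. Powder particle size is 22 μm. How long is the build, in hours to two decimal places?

18.56 hours

Layers = ⌈220/0.06⌉ = 3667.
Per-layer scan distance = 3640 / 0.21 = 17333.3 mm.
Per-layer scan time: 17333.3 / 1400 → 12.3809 s.
Layer cycle = 12.3809 + 5.84 = 18.2209 s.
3667 layers × 18.2209 s/layer = 66816.0403 s, i.e. 18.56 hours.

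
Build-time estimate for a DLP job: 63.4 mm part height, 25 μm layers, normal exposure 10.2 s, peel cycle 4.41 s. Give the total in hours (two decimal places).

10.29 hours

Layer count = ceil(63.4 / 0.025) = 2536.
Cycle time = 10.2 + 4.41 = 14.61 s.
Total = 2536 × 14.61 = 37050.96 s = 10.29 hours.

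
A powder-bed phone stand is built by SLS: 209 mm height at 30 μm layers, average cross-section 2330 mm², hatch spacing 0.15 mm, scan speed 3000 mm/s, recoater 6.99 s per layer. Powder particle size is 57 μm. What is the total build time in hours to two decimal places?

Layer count = ceil(209 / 0.03) = 6967.
Scan path per layer = 2330 / 0.15, so 15533.3 mm.
Laser time per layer = 15533.3 / 3000 = 5.1778 s.
Layer cycle: 5.1778 + 6.99 → 12.1678 s.
Build time = 6967 × 12.1678 = 84773.0626 s = 23.55 hours.

23.55 hours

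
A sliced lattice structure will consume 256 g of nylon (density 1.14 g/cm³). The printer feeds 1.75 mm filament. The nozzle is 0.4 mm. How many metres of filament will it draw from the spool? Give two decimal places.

Extruded volume: 256/1.14 = 224.5614 cm³ (224561.4 mm³).
Cross-section of 1.75 mm filament: π·(1.75/2)² = 2.4053 mm².
L = V/A = 224561.4/2.4053 = 93361.08 mm → 93.36 m.

93.36 m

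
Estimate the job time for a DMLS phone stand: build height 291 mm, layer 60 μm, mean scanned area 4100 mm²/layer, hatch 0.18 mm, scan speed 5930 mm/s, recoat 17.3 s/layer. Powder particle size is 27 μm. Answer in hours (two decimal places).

Layer count = ceil(291 / 0.06) = 4850.
Hatch length per layer = 4100 / 0.18, so 22777.8 mm.
Per-layer scan time: 22777.8 / 5930 → 3.8411 s.
Per-layer time = 3.8411 + 17.3 = 21.1411 s.
Build time = 4850 × 21.1411 = 102534.335 s = 28.48 hours.

28.48 hours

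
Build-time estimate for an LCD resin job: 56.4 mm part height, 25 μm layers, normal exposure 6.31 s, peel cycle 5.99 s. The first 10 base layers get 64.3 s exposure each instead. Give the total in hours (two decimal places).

7.87 hours

Number of layers: 56.4 / 0.025 → 2256 (rounded up).
Base layers = 10 × (64.3 + 5.99), so 702.9 s.
Remaining layers = 2246 × (6.31 + 5.99), so 27625.8 s.
Total = 702.9 + 27625.8 = 28328.7 s = 7.87 hours.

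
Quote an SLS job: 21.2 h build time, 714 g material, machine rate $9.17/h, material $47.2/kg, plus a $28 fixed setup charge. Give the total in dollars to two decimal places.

Machine-time cost = 9.17 × 21.2 = $194.404.
Material charge = 47.2 × 714/1000, so $33.7008.
Adding setup: 194.404 + 33.7008 + 28 → 256.1048 ≈ $256.10.

$256.10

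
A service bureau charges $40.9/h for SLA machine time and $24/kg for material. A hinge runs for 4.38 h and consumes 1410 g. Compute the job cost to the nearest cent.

Machine-time cost: 40.9 × 4.38 → $179.142.
Material cost = 24 × 1410/1000 = $33.84.
Job cost: 179.142 + 33.84 = 212.982 ≈ $212.98.

$212.98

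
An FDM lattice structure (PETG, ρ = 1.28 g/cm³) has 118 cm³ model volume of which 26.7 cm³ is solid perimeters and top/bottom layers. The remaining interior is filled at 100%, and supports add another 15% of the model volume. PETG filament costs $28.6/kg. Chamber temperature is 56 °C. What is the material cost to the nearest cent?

Interior volume = 118 − 26.7, so 91.3 cm³.
Deposited infill = 1.00 × 91.3 = 91.3 cm³.
Support: 0.15 × 118 → 17.7 cm³.
Deposited volume = 26.7 + 91.3 + 17.7 = 135.7 cm³.
Mass = 135.7 × 1.28, so 173.696 g.
Cost = 173.696 g / 1000 × $28.6/kg = $4.97.

$4.97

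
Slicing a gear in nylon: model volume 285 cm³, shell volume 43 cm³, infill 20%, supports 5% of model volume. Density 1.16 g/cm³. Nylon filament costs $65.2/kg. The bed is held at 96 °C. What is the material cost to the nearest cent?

$7.99

Volume inside the shell = 285 − 43, so 242 cm³.
Deposited infill = 0.20 × 242, so 48.4 cm³.
Support: 0.05 × 285 → 14.25 cm³.
Total printed volume = 43 + 48.4 + 14.25, so 105.65 cm³.
Mass: 105.65 × 1.16 → 122.554 g.
Cost = 122.554 g / 1000 × $65.2/kg = $7.99.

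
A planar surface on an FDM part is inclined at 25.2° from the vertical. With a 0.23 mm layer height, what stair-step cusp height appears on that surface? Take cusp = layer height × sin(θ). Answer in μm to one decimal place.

Cusp = layer height × sin(25.2°) = 0.23 × 0.4258 = 0.097934 mm = 97.9 μm.

97.9 μm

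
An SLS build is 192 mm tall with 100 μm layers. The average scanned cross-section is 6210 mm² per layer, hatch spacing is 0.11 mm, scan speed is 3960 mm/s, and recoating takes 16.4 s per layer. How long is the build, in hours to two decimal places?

16.35 hours

Layers = ⌈192/0.1⌉ = 1920.
Hatch length per layer = 6210 / 0.11, so 56454.5 mm.
Scan time per layer = 56454.5 / 3960 = 14.2562 s.
Time per layer = 14.2562 + 16.4, so 30.6562 s.
Total: 1920 × 30.6562 s = 58859.904 s → 16.35 hours.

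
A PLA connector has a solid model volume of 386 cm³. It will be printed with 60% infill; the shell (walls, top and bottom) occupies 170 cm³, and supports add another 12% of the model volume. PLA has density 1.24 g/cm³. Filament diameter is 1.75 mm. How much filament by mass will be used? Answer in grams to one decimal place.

Infill region = 386 − 170, so 216 cm³.
Deposited infill = 0.60 × 216 = 129.6 cm³.
Support = 0.12 × 386 = 46.32 cm³.
Total printed volume: 170 + 129.6 + 46.32 → 345.92 cm³.
Mass = 345.92 × 1.24, so 428.9408 g.

428.9 g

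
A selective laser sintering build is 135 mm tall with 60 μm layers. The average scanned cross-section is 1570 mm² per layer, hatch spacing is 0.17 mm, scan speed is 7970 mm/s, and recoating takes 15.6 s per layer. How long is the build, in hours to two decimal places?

10.47 hours

Layers = ⌈135/0.06⌉ = 2250.
Scan path per layer = 1570 / 0.17, so 9235.3 mm.
Laser time per layer = 9235.3 / 7970, so 1.1588 s.
Time per layer = 1.1588 + 15.6, so 16.7588 s.
2250 layers × 16.7588 s/layer = 37707.3 s, i.e. 10.47 hours.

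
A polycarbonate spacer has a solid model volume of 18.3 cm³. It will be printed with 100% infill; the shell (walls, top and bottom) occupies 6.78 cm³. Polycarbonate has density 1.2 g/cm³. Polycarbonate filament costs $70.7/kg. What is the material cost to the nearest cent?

$1.55

Interior volume: 18.3 − 6.78 → 11.52 cm³.
Infill deposited = 1.00 × 11.52, so 11.52 cm³.
Total printed volume = 6.78 + 11.52, so 18.3 cm³.
Mass: 18.3 × 1.2 → 21.96 g.
Cost = 21.96 g / 1000 × $70.7/kg = $1.55.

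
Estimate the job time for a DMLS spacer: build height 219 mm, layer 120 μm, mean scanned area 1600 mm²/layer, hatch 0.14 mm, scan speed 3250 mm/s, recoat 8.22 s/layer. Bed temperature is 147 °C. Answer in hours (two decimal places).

Number of layers: 219 / 0.12 → 1825 (rounded up).
Hatch length per layer = 1600 / 0.14 = 11428.6 mm.
Per-layer scan time: 11428.6 / 3250 → 3.5165 s.
Per-layer time: 3.5165 + 8.22 → 11.7365 s.
1825 layers × 11.7365 s/layer = 21419.1125 s, i.e. 5.95 hours.

5.95 hours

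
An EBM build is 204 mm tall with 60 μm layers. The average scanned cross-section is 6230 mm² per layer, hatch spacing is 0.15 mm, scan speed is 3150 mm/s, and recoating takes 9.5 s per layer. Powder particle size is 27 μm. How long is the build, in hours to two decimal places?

21.42 hours

Layer count = ceil(204 / 0.06) = 3400.
Per-layer scan distance: 6230 / 0.15 → 41533.3 mm.
Per-layer scan time = 41533.3 / 3150 = 13.1852 s.
Per-layer time = 13.1852 + 9.5 = 22.6852 s.
3400 layers × 22.6852 s/layer = 77129.68 s, i.e. 21.42 hours.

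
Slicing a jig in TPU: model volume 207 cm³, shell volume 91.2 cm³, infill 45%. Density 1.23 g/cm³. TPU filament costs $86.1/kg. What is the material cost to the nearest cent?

Interior volume = 207 − 91.2, so 115.8 cm³.
Infill deposited: 0.45 × 115.8 → 52.11 cm³.
Deposited volume = 91.2 + 52.11 = 143.31 cm³.
Mass: 143.31 × 1.23 → 176.2713 g.
Cost = 176.2713 g / 1000 × $86.1/kg = $15.18.

$15.18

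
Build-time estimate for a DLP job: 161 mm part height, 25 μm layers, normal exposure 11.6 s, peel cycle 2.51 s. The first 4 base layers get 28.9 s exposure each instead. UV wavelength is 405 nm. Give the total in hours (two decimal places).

Layers = ⌈161/0.025⌉ = 6440.
Base layers: 4 × (28.9 + 2.51) → 125.64 s.
Remaining layers: 6436 × (11.6 + 2.51) → 90811.96 s.
Total = 125.64 + 90811.96 = 90937.6 s = 25.26 hours.

25.26 hours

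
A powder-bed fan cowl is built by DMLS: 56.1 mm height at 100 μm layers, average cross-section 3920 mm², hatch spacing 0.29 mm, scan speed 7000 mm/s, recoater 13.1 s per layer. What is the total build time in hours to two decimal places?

2.34 hours

Number of layers: 56.1 / 0.1 → 561 (rounded up).
Scan path per layer = 3920 / 0.29 = 13517.2 mm.
Laser time per layer = 13517.2 / 7000, so 1.931 s.
Per-layer time = 1.931 + 13.1 = 15.031 s.
561 layers × 15.031 s/layer = 8432.391 s, i.e. 2.34 hours.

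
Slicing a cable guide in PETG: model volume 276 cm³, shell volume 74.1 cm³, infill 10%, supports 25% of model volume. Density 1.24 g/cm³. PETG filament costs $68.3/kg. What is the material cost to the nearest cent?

$13.83

Interior volume = 276 − 74.1, so 201.9 cm³.
Deposited infill: 0.10 × 201.9 → 20.19 cm³.
Support: 0.25 × 276 → 69 cm³.
Total extruded = 74.1 + 20.19 + 69, so 163.29 cm³.
Mass: 163.29 × 1.24 → 202.4796 g.
Cost = 202.4796 g / 1000 × $68.3/kg = $13.83.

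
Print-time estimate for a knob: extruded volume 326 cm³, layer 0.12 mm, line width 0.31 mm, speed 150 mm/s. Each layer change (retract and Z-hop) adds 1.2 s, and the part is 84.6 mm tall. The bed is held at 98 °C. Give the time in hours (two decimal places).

Extrusion cross-section = 0.12 × 0.31 = 0.0372 mm².
Toolpath length = 326 cm³ / 0.0372 mm² = 326000 / 0.0372 = 8763440.9 mm.
Extrusion time = 8763440.9 / 150 = 58422.9 s.
Layers = ⌈84.6/0.12⌉ = 705.
Layer-change overhead: 705 × 1.2 → 846 s.
Total = 58422.9 + 846 = 59268.9 s = 16.46 hours.

16.46 hours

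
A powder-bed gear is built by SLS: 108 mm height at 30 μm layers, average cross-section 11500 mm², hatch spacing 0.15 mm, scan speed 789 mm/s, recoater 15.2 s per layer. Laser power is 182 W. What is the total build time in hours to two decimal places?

Layer count = ceil(108 / 0.03) = 3600.
Scan path per layer: 11500 / 0.15 → 76666.7 mm.
Per-layer scan time = 76666.7 / 789 = 97.1695 s.
Time per layer: 97.1695 + 15.2 → 112.3695 s.
3600 layers × 112.3695 s/layer = 404530.2 s, i.e. 112.37 hours.

112.37 hours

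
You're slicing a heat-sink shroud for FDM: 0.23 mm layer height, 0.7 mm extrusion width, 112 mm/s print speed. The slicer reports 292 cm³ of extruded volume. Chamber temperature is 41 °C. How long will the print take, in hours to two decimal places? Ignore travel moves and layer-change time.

Line area = 0.23 × 0.7, so 0.161 mm².
Path length: 292000 mm³ / 0.161 mm² → 1813664.6 mm.
Extrusion time = 1813664.6 / 112, so 16193.4 s.
That's 16193.4 s → 4.50 hours.

4.50 hours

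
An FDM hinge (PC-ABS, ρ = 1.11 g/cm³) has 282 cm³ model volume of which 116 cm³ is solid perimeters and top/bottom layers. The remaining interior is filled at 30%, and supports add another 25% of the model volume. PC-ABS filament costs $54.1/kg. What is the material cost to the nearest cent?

Volume inside the shell = 282 − 116 = 166 cm³.
Infill deposited = 0.30 × 166 = 49.8 cm³.
Support: 0.25 × 282 → 70.5 cm³.
Total printed volume = 116 + 49.8 + 70.5, so 236.3 cm³.
Mass = 236.3 × 1.11 = 262.293 g.
Cost = 262.293 g / 1000 × $54.1/kg = $14.19.

$14.19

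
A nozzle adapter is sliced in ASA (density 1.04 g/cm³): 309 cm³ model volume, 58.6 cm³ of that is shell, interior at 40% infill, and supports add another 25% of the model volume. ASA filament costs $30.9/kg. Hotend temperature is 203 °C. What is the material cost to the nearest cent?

$7.58

Volume inside the shell = 309 − 58.6 = 250.4 cm³.
Infill volume: 0.40 × 250.4 → 100.16 cm³.
Support = 0.25 × 309, so 77.25 cm³.
Deposited volume = 58.6 + 100.16 + 77.25 = 236.01 cm³.
Mass = 236.01 × 1.04 = 245.4504 g.
Cost = 245.4504 g / 1000 × $30.9/kg = $7.58.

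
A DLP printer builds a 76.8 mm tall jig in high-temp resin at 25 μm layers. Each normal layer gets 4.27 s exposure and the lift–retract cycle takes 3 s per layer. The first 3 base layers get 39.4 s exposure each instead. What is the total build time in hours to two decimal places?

Number of layers: 76.8 / 0.025 → 3072 (rounded up).
Base layers: 3 × (39.4 + 3) → 127.2 s.
Regular layers = 3069 × (4.27 + 3) = 22311.63 s.
Total = 127.2 + 22311.63 = 22438.83 s = 6.23 hours.

6.23 hours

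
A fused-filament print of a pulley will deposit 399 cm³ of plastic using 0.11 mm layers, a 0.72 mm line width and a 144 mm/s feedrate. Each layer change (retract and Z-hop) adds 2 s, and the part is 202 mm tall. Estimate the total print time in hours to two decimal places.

Bead cross-section = 0.11 × 0.72 = 0.0792 mm².
Path length: 399000 mm³ / 0.0792 mm² → 5037878.8 mm.
Print-move time = 5037878.8 / 144, so 34985.3 s.
Layer count = ceil(202 / 0.11) = 1837.
Non-print overhead = 1837 × 2 = 3674 s.
Total = 34985.3 + 3674 = 38659.3 s = 10.74 hours.

10.74 hours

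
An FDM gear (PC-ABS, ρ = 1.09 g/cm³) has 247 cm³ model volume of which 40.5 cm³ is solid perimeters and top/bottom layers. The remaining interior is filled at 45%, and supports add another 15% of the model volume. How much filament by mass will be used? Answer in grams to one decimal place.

Interior volume: 247 − 40.5 → 206.5 cm³.
Deposited infill = 0.45 × 206.5 = 92.925 cm³.
Support = 0.15 × 247, so 37.05 cm³.
Deposited volume = 40.5 + 92.925 + 37.05 = 170.475 cm³.
Mass = 170.475 × 1.09 = 185.81775 g.

185.8 g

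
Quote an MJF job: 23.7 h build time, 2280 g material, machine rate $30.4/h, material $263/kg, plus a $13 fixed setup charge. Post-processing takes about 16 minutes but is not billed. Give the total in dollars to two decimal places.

$1333.12

Time charge: 30.4 × 23.7 → $720.48.
Material cost = 263 × 2280/1000, so $599.64.
Total = 720.48 + 599.64 + 13 = $1333.12.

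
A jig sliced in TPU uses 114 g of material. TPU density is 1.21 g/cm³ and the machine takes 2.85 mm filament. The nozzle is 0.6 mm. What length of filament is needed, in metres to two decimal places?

14.77 m

Extruded volume: 114/1.21 = 94.2149 cm³ (94214.9 mm³).
Filament cross-section = π × (2.85/2)² = 6.3794 mm².
Length = 94214.9 / 6.3794 = 14768.61 mm = 14.77 m.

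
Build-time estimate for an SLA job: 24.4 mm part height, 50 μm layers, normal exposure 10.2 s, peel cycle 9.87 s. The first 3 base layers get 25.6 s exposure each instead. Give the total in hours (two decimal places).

Number of layers: 24.4 / 0.05 → 488 (rounded up).
Base layers = 3 × (25.6 + 9.87) = 106.41 s.
Normal layers = 485 × (10.2 + 9.87), so 9733.95 s.
Total = 106.41 + 9733.95 = 9840.36 s = 2.73 hours.

2.73 hours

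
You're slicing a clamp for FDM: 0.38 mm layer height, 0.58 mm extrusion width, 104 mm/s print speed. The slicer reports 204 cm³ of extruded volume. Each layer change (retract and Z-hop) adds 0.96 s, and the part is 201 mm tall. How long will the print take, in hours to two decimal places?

2.61 hours

Line area: 0.38 × 0.58 → 0.2204 mm².
Total extruded path = 204000/0.2204 = 925589.8 mm.
Print-move time: 925589.8 / 104 → 8899.9 s.
Layers = ⌈201/0.38⌉ = 529.
Z-hop total = 529 × 0.96 = 507.84 s.
Total = 8899.9 + 507.84 = 9407.74 s = 2.61 hours.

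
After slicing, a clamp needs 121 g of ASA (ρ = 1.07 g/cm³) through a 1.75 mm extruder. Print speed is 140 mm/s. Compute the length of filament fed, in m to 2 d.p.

47.01 m

Extruded volume: 121/1.07 = 113.0841 cm³ (113084.1 mm³).
Filament cross-section = π × (1.75/2)² = 2.4053 mm².
L = V/A = 113084.1/2.4053 = 47014.55 mm → 47.01 m.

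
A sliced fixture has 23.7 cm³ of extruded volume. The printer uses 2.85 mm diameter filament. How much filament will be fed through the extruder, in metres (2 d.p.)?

3.72 m

Cross-section of 2.85 mm filament: π·(2.85/2)² = 6.3794 mm².
L = 23700 mm³ / 6.3794 mm² = 3715.08 mm, i.e. 3.72 m.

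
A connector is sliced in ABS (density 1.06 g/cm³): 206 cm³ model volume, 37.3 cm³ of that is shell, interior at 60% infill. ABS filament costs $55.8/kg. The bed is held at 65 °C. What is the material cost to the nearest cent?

$8.19

Infill region: 206 − 37.3 → 168.7 cm³.
Infill deposited = 0.60 × 168.7, so 101.22 cm³.
Total printed volume = 37.3 + 101.22, so 138.52 cm³.
Mass = 138.52 × 1.06, so 146.8312 g.
At $55.8/kg: 146.8312/1000 × 55.8 = $8.19.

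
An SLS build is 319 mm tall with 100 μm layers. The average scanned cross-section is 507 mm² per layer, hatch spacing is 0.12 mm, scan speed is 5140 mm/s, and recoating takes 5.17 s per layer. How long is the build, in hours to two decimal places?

Layers = ⌈319/0.1⌉ = 3190.
Hatch length per layer = 507 / 0.12 = 4225 mm.
Laser time per layer = 4225 / 5140 = 0.822 s.
Layer cycle = 0.822 + 5.17 = 5.992 s.
Build time = 3190 × 5.992 = 19114.48 s = 5.31 hours.

5.31 hours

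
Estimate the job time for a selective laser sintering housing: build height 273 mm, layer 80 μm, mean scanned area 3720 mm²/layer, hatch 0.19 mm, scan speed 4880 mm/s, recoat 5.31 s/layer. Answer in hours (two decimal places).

Number of layers: 273 / 0.08 → 3413 (rounded up).
Scan path per layer = 3720 / 0.19, so 19578.9 mm.
Per-layer scan time = 19578.9 / 4880 = 4.0121 s.
Time per layer: 4.0121 + 5.31 → 9.3221 s.
3413 layers × 9.3221 s/layer = 31816.3273 s, i.e. 8.84 hours.

8.84 hours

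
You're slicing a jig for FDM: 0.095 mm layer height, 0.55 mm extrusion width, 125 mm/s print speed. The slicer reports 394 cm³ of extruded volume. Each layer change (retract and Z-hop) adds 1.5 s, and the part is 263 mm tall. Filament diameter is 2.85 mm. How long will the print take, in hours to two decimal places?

17.91 hours

Bead cross-section = 0.095 × 0.55 = 0.05225 mm².
Total extruded path = 394000/0.05225 = 7540669.9 mm.
Time extruding = 7540669.9 / 125, so 60325.4 s.
Layer count = ceil(263 / 0.095) = 2769.
Non-print overhead: 2769 × 1.5 → 4153.5 s.
Altogether 60325.4 + 4153.5 = 64478.9 s, i.e. 17.91 hours.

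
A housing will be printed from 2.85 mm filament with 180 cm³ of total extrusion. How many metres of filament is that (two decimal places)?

28.22 m

Filament cross-section = π × (2.85/2)² = 6.3794 mm².
L = 180000 mm³ / 6.3794 mm² = 28215.82 mm, i.e. 28.22 m.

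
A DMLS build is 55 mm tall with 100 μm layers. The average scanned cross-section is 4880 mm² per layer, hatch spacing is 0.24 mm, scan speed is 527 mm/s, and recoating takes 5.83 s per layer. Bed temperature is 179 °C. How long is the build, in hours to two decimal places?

Layers = ⌈55/0.1⌉ = 550.
Scan path per layer: 4880 / 0.24 → 20333.3 mm.
Per-layer scan time: 20333.3 / 527 → 38.5831 s.
Per-layer time = 38.5831 + 5.83, so 44.4131 s.
Build time = 550 × 44.4131 = 24427.205 s = 6.79 hours.

6.79 hours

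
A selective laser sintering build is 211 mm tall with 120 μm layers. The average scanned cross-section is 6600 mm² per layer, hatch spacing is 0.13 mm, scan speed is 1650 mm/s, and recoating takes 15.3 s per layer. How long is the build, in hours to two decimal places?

Number of layers: 211 / 0.12 → 1759 (rounded up).
Hatch length per layer: 6600 / 0.13 → 50769.2 mm.
Laser time per layer = 50769.2 / 1650, so 30.7692 s.
Layer cycle = 30.7692 + 15.3 = 46.0692 s.
Total: 1759 × 46.0692 s = 81035.7228 s → 22.51 hours.

22.51 hours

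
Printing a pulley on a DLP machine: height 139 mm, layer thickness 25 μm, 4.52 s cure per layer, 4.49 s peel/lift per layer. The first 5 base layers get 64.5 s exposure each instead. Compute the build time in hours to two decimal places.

Number of layers: 139 / 0.025 → 5560 (rounded up).
Base layers: 5 × (64.5 + 4.49) → 344.95 s.
Remaining layers = 5555 × (4.52 + 4.49), so 50050.55 s.
Total = 344.95 + 50050.55 = 50395.5 s = 14.00 hours.

14.00 hours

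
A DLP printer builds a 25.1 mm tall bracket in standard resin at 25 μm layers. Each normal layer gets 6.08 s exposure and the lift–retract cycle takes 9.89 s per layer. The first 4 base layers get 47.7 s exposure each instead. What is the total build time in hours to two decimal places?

4.50 hours

Layer count = ceil(25.1 / 0.025) = 1004.
Bottom layers = 4 × (47.7 + 9.89), so 230.36 s.
Remaining layers = 1000 × (6.08 + 9.89), so 15970 s.
Total = 230.36 + 15970 = 16200.36 s = 4.50 hours.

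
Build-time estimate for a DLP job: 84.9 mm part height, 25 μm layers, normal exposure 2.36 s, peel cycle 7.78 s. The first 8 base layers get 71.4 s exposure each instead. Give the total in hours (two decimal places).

Layers = ⌈84.9/0.025⌉ = 3396.
Bottom layers: 8 × (71.4 + 7.78) → 633.44 s.
Regular layers = 3388 × (2.36 + 7.78), so 34354.32 s.
Sum: 633.44 + 34354.32 = 34987.76 s → 9.72 hours.

9.72 hours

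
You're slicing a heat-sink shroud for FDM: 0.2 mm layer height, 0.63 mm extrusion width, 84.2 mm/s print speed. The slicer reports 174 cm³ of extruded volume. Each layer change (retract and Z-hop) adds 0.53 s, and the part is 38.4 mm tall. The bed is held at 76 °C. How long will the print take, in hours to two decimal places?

4.58 hours

Bead cross-section: 0.2 × 0.63 → 0.126 mm².
Toolpath length = 174 cm³ / 0.126 mm² = 174000 / 0.126 = 1380952.4 mm.
Extrusion time = 1380952.4 / 84.2, so 16400.9 s.
Layer count = ceil(38.4 / 0.2) = 192.
Layer-change overhead = 192 × 0.53 = 101.76 s.
Altogether 16400.9 + 101.76 = 16502.66 s, i.e. 4.58 hours.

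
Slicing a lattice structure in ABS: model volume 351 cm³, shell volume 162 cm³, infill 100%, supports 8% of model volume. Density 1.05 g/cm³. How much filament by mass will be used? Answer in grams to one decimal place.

Interior volume = 351 − 162 = 189 cm³.
Infill deposited = 1.00 × 189 = 189 cm³.
Support: 0.08 × 351 → 28.08 cm³.
Deposited volume = 162 + 189 + 28.08, so 379.08 cm³.
Mass: 379.08 × 1.05 → 398.034 g.

398.0 g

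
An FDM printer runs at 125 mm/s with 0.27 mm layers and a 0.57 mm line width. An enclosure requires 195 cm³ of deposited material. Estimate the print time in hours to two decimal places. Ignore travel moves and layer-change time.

2.82 hours

Bead cross-section = 0.27 × 0.57, so 0.1539 mm².
Path length: 195000 mm³ / 0.1539 mm² → 1267056.5 mm.
Extrusion time = 1267056.5 / 125 = 10136.5 s.
Converting: 10136.5 s = 2.82 hours.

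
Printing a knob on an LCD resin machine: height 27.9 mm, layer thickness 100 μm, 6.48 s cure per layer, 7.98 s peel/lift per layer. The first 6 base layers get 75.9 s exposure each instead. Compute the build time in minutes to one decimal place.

74.2 minutes

Layer count = ceil(27.9 / 0.1) = 279.
Base layers = 6 × (75.9 + 7.98) = 503.28 s.
Normal layers: 273 × (6.48 + 7.98) → 3947.58 s.
Total = 503.28 + 3947.58 = 4450.86 s = 74.2 minutes.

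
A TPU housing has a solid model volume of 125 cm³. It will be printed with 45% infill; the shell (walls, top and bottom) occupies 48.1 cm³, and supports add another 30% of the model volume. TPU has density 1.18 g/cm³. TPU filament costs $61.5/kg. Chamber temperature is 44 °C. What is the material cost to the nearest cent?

$8.72

Interior volume: 125 − 48.1 → 76.9 cm³.
Infill deposited = 0.45 × 76.9, so 34.605 cm³.
Support = 0.30 × 125, so 37.5 cm³.
Total printed volume = 48.1 + 34.605 + 37.5, so 120.205 cm³.
Mass = 120.205 × 1.18 = 141.8419 g.
At $61.5/kg: 141.8419/1000 × 61.5 = $8.72.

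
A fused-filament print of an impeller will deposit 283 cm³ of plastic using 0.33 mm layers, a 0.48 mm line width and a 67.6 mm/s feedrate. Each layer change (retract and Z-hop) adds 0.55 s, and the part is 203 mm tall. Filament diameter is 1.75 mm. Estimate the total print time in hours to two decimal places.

7.44 hours

Extrusion cross-section: 0.33 × 0.48 → 0.1584 mm².
Total extruded path = 283000/0.1584 = 1786616.2 mm.
Extrusion time = 1786616.2 / 67.6, so 26429.2 s.
Layer count = ceil(203 / 0.33) = 616.
Layer-change overhead = 616 × 0.55 = 338.8 s.
Altogether 26429.2 + 338.8 = 26768 s, i.e. 7.44 hours.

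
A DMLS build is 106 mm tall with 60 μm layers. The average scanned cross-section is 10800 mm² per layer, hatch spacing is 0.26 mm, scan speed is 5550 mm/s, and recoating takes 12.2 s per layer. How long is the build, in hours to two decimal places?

Layers = ⌈106/0.06⌉ = 1767.
Scan path per layer = 10800 / 0.26, so 41538.5 mm.
Per-layer scan time = 41538.5 / 5550, so 7.4844 s.
Per-layer time = 7.4844 + 12.2 = 19.6844 s.
Build time = 1767 × 19.6844 = 34782.3348 s = 9.66 hours.

9.66 hours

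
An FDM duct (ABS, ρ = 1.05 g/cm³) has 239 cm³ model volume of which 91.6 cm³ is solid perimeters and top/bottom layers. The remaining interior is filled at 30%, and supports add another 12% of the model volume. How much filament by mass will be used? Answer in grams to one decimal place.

172.7 g

Infill region = 239 − 91.6, so 147.4 cm³.
Infill deposited: 0.30 × 147.4 → 44.22 cm³.
Support = 0.12 × 239 = 28.68 cm³.
Deposited volume = 91.6 + 44.22 + 28.68, so 164.5 cm³.
Mass = 164.5 × 1.05 = 172.725 g.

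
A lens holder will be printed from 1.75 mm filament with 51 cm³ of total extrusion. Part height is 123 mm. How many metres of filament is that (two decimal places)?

Cross-section of 1.75 mm filament: π·(1.75/2)² = 2.4053 mm².
Length = 51 cm³ / 2.4053 mm² = 51000 / 2.4053 = 21203.18 mm = 21.20 m.

21.20 m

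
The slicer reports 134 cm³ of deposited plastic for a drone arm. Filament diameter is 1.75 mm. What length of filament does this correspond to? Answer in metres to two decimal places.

55.71 m

A = π r² = π × 0.875² = 2.4053 mm².
L = 134000 mm³ / 2.4053 mm² = 55710.31 mm, i.e. 55.71 m.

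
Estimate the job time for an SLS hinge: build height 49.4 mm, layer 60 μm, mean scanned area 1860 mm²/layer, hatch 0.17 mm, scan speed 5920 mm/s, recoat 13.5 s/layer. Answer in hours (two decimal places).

Layers = ⌈49.4/0.06⌉ = 824.
Hatch length per layer: 1860 / 0.17 → 10941.2 mm.
Laser time per layer = 10941.2 / 5920 = 1.8482 s.
Per-layer time = 1.8482 + 13.5, so 15.3482 s.
Total: 824 × 15.3482 s = 12646.9168 s → 3.51 hours.

3.51 hours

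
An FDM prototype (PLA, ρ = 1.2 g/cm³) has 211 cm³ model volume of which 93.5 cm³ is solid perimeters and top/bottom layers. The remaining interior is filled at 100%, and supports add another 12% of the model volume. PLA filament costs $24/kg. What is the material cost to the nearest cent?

Volume inside the shell: 211 − 93.5 → 117.5 cm³.
Infill deposited = 1.00 × 117.5, so 117.5 cm³.
Support: 0.12 × 211 → 25.32 cm³.
Deposited volume = 93.5 + 117.5 + 25.32, so 236.32 cm³.
Mass = 236.32 × 1.2 = 283.584 g.
At $24/kg: 283.584/1000 × 24 = $6.81.

$6.81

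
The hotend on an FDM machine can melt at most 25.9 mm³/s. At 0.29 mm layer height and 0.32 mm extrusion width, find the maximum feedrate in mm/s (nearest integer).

Extrusion cross-section = 0.29 × 0.32 = 0.0928 mm².
Max speed = 25.9 / 0.0928 = 279.09 ≈ 279 mm/s.

279 mm/s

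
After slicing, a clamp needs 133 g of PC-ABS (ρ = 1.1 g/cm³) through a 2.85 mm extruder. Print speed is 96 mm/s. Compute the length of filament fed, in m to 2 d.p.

Volume = 133 g / 1.1 g·cm⁻³ = 120.9091 cm³ = 120909.1 mm³.
Cross-section of 2.85 mm filament: π·(2.85/2)² = 6.3794 mm².
L = V/A = 120909.1/6.3794 = 18953.05 mm → 18.95 m.

18.95 m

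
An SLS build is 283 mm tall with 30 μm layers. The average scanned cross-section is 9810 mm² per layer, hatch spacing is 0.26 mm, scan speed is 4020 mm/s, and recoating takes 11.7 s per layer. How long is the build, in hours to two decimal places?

55.26 hours

Number of layers: 283 / 0.03 → 9434 (rounded up).
Per-layer scan distance: 9810 / 0.26 → 37730.8 mm.
Per-layer scan time = 37730.8 / 4020 = 9.3858 s.
Time per layer: 9.3858 + 11.7 → 21.0858 s.
Build time = 9434 × 21.0858 = 198923.4372 s = 55.26 hours.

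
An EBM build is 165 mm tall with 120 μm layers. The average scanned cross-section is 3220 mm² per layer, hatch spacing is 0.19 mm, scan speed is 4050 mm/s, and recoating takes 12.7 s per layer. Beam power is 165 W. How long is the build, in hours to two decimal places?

Layers = ⌈165/0.12⌉ = 1375.
Hatch length per layer = 3220 / 0.19, so 16947.4 mm.
Per-layer scan time: 16947.4 / 4050 → 4.1845 s.
Layer cycle = 4.1845 + 12.7 = 16.8845 s.
Build time = 1375 × 16.8845 = 23216.1875 s = 6.45 hours.

6.45 hours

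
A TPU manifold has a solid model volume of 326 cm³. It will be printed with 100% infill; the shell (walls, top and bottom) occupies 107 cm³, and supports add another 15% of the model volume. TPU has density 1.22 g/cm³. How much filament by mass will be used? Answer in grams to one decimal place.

457.4 g

Interior volume = 326 − 107 = 219 cm³.
Deposited infill = 1.00 × 219 = 219 cm³.
Support = 0.15 × 326 = 48.9 cm³.
Total printed volume = 107 + 219 + 48.9, so 374.9 cm³.
Mass = 374.9 × 1.22 = 457.378 g.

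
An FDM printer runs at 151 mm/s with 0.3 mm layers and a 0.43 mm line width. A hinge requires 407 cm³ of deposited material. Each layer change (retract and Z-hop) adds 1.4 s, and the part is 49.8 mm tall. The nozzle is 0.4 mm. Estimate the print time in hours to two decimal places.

5.87 hours

Bead cross-section = 0.3 × 0.43, so 0.129 mm².
Path length: 407000 mm³ / 0.129 mm² → 3155038.8 mm.
Time extruding: 3155038.8 / 151 → 20894.3 s.
Layers = ⌈49.8/0.3⌉ = 166.
Z-hop total: 166 × 1.4 → 232.4 s.
Total = 20894.3 + 232.4 = 21126.7 s = 5.87 hours.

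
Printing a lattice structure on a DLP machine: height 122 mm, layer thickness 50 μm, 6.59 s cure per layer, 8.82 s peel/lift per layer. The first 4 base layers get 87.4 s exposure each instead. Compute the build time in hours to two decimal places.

10.53 hours

Number of layers: 122 / 0.05 → 2440 (rounded up).
Bottom layers: 4 × (87.4 + 8.82) → 384.88 s.
Normal layers = 2436 × (6.59 + 8.82), so 37538.76 s.
Sum: 384.88 + 37538.76 = 37923.64 s → 10.53 hours.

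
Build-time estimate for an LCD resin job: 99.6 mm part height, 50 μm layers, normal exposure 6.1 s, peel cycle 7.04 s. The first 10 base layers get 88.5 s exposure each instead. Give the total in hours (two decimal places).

Layers = ⌈99.6/0.05⌉ = 1992.
Burn-in layers: 10 × (88.5 + 7.04) → 955.4 s.
Remaining layers = 1982 × (6.1 + 7.04), so 26043.48 s.
Sum: 955.4 + 26043.48 = 26998.88 s → 7.50 hours.

7.50 hours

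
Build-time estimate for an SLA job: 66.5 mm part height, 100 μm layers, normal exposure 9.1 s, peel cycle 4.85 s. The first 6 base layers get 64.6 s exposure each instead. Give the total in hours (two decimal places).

Layers = ⌈66.5/0.1⌉ = 665.
Burn-in layers = 6 × (64.6 + 4.85), so 416.7 s.
Remaining layers = 659 × (9.1 + 4.85) = 9193.05 s.
Sum: 416.7 + 9193.05 = 9609.75 s → 2.67 hours.

2.67 hours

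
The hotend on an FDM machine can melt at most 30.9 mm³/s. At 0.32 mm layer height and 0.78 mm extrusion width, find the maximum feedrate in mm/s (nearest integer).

Extrusion cross-section: 0.32 × 0.78 → 0.2496 mm².
v_max = Q/A = 30.9/0.2496 = 123.80 mm/s → 124 mm/s.

124 mm/s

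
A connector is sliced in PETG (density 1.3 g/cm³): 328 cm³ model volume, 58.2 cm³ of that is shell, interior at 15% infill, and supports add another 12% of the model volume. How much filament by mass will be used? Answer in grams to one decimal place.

Interior volume = 328 − 58.2 = 269.8 cm³.
Infill volume = 0.15 × 269.8 = 40.47 cm³.
Support: 0.12 × 328 → 39.36 cm³.
Total extruded: 58.2 + 40.47 + 39.36 → 138.03 cm³.
Mass = 138.03 × 1.3, so 179.439 g.

179.4 g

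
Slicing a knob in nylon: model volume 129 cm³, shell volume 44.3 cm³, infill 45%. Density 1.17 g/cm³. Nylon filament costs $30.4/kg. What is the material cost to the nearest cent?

Volume inside the shell = 129 − 44.3, so 84.7 cm³.
Infill volume = 0.45 × 84.7 = 38.115 cm³.
Total extruded = 44.3 + 38.115 = 82.415 cm³.
Mass = 82.415 × 1.17, so 96.42555 g.
Cost = 96.42555 g / 1000 × $30.4/kg = $2.93.

$2.93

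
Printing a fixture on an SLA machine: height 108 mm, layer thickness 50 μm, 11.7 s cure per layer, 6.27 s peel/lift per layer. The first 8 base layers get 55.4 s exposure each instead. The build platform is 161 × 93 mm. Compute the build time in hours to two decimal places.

Layers = ⌈108/0.05⌉ = 2160.
Bottom layers = 8 × (55.4 + 6.27) = 493.36 s.
Regular layers: 2152 × (11.7 + 6.27) → 38671.44 s.
Sum: 493.36 + 38671.44 = 39164.8 s → 10.88 hours.

10.88 hours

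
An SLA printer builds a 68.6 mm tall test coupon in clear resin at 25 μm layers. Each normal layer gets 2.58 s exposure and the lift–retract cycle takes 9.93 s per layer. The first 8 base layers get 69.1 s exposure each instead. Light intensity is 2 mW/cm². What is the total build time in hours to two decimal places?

9.68 hours

Layers = ⌈68.6/0.025⌉ = 2744.
Burn-in layers: 8 × (69.1 + 9.93) → 632.24 s.
Normal layers = 2736 × (2.58 + 9.93), so 34227.36 s.
Sum: 632.24 + 34227.36 = 34859.6 s → 9.68 hours.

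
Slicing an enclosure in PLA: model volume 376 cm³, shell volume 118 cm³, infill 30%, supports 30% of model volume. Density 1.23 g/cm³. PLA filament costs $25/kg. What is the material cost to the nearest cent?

Infill region = 376 − 118 = 258 cm³.
Deposited infill = 0.30 × 258 = 77.4 cm³.
Support = 0.30 × 376, so 112.8 cm³.
Total extruded: 118 + 77.4 + 112.8 → 308.2 cm³.
Mass = 308.2 × 1.23 = 379.086 g.
Cost = 379.086 g / 1000 × $25/kg = $9.48.

$9.48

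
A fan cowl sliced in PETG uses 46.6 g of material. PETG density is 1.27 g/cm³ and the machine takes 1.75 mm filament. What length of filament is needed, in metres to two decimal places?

15.26 m

Extruded volume: 46.6/1.27 = 36.6929 cm³ (36692.9 mm³).
Filament cross-section = π × (1.75/2)² = 2.4053 mm².
L = V/A = 36692.9/2.4053 = 15255.02 mm → 15.26 m.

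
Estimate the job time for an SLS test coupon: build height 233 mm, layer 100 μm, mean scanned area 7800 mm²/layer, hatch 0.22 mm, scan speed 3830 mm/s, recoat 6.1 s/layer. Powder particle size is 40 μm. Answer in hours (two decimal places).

9.94 hours

Layer count = ceil(233 / 0.1) = 2330.
Hatch length per layer: 7800 / 0.22 → 35454.5 mm.
Laser time per layer = 35454.5 / 3830, so 9.257 s.
Layer cycle = 9.257 + 6.1, so 15.357 s.
Total: 2330 × 15.357 s = 35781.81 s → 9.94 hours.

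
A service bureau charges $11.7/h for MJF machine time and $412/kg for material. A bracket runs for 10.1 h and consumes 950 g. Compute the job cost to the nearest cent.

Machine cost: 11.7 × 10.1 → $118.17.
Material cost = 412 × 950/1000, so $391.40.
Total = 118.17 + 391.40 = $509.57.

$509.57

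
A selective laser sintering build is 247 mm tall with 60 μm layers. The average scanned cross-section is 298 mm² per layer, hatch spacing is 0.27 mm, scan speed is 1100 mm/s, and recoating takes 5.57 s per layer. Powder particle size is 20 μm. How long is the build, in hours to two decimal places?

7.52 hours

Layers = ⌈247/0.06⌉ = 4117.
Hatch length per layer: 298 / 0.27 → 1103.7 mm.
Per-layer scan time = 1103.7 / 1100, so 1.0034 s.
Per-layer time = 1.0034 + 5.57, so 6.5734 s.
Total: 4117 × 6.5734 s = 27062.6878 s → 7.52 hours.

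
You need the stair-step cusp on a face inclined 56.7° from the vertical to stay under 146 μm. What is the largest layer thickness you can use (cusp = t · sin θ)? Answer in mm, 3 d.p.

0.175 mm

Layer height = cusp / sin(56.7°) = 0.146 / 0.8358 = 0.175 mm.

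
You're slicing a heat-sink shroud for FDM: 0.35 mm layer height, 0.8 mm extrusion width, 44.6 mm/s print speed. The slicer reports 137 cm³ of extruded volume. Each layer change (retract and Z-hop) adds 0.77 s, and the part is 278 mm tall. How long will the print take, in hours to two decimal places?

Bead cross-section: 0.35 × 0.8 → 0.28 mm².
Path length: 137000 mm³ / 0.28 mm² → 489285.7 mm.
Time extruding: 489285.7 / 44.6 → 10970.5 s.
Number of layers: 278 / 0.35 → 795 (rounded up).
Layer-change overhead = 795 × 0.77, so 612.15 s.
Total = 10970.5 + 612.15 = 11582.65 s = 3.22 hours.

3.22 hours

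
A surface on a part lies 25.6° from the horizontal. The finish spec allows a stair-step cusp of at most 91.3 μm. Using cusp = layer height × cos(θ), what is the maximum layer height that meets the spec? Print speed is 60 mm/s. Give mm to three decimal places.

Layer height = cusp / cos(25.6°) = 0.0913 / 0.9018 = 0.101 mm.

0.101 mm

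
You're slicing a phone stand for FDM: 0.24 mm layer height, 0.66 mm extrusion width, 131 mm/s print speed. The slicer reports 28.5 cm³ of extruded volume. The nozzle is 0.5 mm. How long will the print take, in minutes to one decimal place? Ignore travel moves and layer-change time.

22.9 minutes

Extrusion cross-section = 0.24 × 0.66, so 0.1584 mm².
Path length: 28500 mm³ / 0.1584 mm² → 179924.2 mm.
Time extruding: 179924.2 / 131 → 1373.5 s.
That's 1373.5 s → 22.9 minutes.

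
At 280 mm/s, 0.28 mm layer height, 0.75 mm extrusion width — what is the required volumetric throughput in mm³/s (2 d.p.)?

58.80

A = 0.28 × 0.75 = 0.21 mm².
Volumetric flow = 280 × 0.21 = 58.80 mm³/s.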